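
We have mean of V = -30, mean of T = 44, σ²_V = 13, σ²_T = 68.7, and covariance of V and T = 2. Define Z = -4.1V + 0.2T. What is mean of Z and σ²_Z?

mean of Z = (-4.1)·mean of V + 0.2·mean of T = (-4.1)·(-30) + 0.2·44 = 131.8.
σ²_Z = a²·σ²_V + b²·σ²_T + 2ab·covariance of V and T with a = -4.1, b = 0.2.
= (-4.1)²·13 + 0.2²·68.7 + 2·(-4.1)·0.2·2
= 218.53 + 2.748 + (-3.28) = 217.998.

mean of Z = 131.8, σ²_Z = 217.998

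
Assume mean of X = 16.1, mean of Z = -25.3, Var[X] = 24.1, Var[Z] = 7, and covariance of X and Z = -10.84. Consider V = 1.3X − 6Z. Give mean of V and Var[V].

mean of V = 172.73, Var[V] = 461.833

mean of V = 1.3·mean of X + (-6)·mean of Z = 1.3·16.1 + (-6)·(-25.3) = 172.73.
Var[V] = a²·Var[X] + b²·Var[Z] + 2ab·covariance of X and Z with a = 1.3, b = -6.
= 1.3²·24.1 + (-6)²·7 + 2·1.3·(-6)·(-10.84)
= 40.729 + 252 + 169.104 = 461.833.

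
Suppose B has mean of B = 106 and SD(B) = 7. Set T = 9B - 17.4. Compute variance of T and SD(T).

variance of T = 3969, SD(T) = 63

T = 9B - 17.4 is linear with a = 9, b = -17.4.
variance of B = 7² = 49.
variance of T = a²·variance of B = 9²·49 = 3969 (the additive constant -17.4 does not affect variance).
SD(T) = |a|·SD(B) = |9|·7 = 63.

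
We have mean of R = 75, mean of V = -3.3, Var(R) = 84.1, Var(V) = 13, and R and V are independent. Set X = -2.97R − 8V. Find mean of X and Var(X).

mean of X = (-2.97)·mean of R + (-8)·mean of V = (-2.97)·75 + (-8)·(-3.3) = -196.35.
Var(X) = a²·Var(R) + b²·Var(V) + 2ab·Cov(R, V) with a = -2.97, b = -8.
Independence gives Cov(R, V) = 0.
= (-2.97)²·84.1 + (-8)²·13 + 2·(-2.97)·(-8)·0
= 741.83769 + 832 + 0 = 1573.83769.

mean of X = -196.35, Var(X) = 1573.83769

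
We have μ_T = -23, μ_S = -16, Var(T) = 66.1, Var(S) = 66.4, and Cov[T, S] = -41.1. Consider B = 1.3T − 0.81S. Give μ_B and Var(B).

μ_B = -16.94, Var(B) = 241.83064

μ_B = 1.3·μ_T + (-0.81)·μ_S = 1.3·(-23) + (-0.81)·(-16) = -16.94.
Var(B) = a²·Var(T) + b²·Var(S) + 2ab·Cov[T, S] with a = 1.3, b = -0.81.
= 1.3²·66.1 + (-0.81)²·66.4 + 2·1.3·(-0.81)·(-41.1)
= 111.709 + 43.56504 + 86.5566 = 241.83064.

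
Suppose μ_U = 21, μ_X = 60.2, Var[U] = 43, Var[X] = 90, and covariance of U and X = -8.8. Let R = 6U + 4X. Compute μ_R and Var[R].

μ_R = 366.8, Var[R] = 2565.6

μ_R = 6·μ_U + 4·μ_X = 6·21 + 4·60.2 = 366.8.
Var[R] = a²·Var[U] + b²·Var[X] + 2ab·covariance of U and X with a = 6, b = 4.
= 6²·43 + 4²·90 + 2·6·4·(-8.8)
= 1548 + 1440 + (-422.4) = 2565.6.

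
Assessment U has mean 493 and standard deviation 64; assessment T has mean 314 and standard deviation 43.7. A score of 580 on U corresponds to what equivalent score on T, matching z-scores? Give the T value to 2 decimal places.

z = (580 − 493)/64 ≈ 1.3594.
T = 314 + z·43.7 = 314 + (580 − 493)·43.7/64 ≈ 373.40.

T = 373.40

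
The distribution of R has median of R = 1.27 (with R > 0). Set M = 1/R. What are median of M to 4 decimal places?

1/R is monotone on this domain, so median of M = 1/(1.27) ≈ 0.7874.

median of M = 0.7874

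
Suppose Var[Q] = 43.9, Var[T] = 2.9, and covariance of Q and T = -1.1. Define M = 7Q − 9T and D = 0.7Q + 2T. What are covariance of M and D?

By bilinearity, covariance of M and D = ac·Var[Q] + bd·Var[T] + (ad+bc)·covariance of Q and T, with a=7, b=-9, c=0.7, d=2.
ac·Var[Q] = 7·0.7·43.9 = 215.11
bd·Var[T] = (-9)·2·2.9 = -52.2
(ad+bc)·covariance of Q and T = (7.7)·(-1.1) = -8.47
covariance of M and D = 215.11 + (-52.2) + (-8.47) = 154.44.

covariance of M and D = 154.44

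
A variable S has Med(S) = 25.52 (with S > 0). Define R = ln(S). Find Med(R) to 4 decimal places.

ln(S) is monotone on this domain, so Med(R) = ln(25.52) ≈ 3.2395.

Med(R) = 3.2395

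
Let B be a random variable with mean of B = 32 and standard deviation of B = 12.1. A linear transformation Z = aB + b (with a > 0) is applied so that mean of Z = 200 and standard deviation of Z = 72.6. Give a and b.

standard deviation of Z = a·standard deviation of B (a > 0), so a = 72.6/12.1 = 6.
mean of Z = a·mean of B + b, so b = 200 − 6·32 = 8.

a = 6, b = 8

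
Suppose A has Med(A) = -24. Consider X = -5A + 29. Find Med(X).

A linear map preserves order up to sign, so Med(X) = a·Med(A) + b = (-5)·(-24) + 29 = 149.

Med(X) = 149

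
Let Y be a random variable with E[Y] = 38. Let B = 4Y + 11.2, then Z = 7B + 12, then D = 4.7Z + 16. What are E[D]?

E[B] = 4·38 + 11.2 = 163.2.
E[Z] = 7·163.2 + 12 = 1154.4.
E[D] = 4.7·1154.4 + 16 = 5441.68.

E[D] = 5441.68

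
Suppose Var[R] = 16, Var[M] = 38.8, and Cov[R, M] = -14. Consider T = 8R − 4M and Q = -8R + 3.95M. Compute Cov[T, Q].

By bilinearity, Cov[T, Q] = ac·Var[R] + bd·Var[M] + (ad+bc)·Cov[R, M], with a=8, b=-4, c=-8, d=3.95.
ac·Var[R] = 8·(-8)·16 = -1024
bd·Var[M] = (-4)·3.95·38.8 = -613.04
(ad+bc)·Cov[R, M] = (63.6)·(-14) = -890.4
Cov[T, Q] = -1024 + (-613.04) + (-890.4) = -2527.44.

Cov[T, Q] = -2527.44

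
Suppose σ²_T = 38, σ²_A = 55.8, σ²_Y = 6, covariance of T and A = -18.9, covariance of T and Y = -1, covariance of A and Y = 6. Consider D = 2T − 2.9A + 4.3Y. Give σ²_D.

σ²_D = a²·σ²_T + b²·σ²_A + c²·σ²_Y + 2ab·covariance of T and A + 2ac·covariance of T and Y + 2bc·covariance of A and Y, with a = 2, b = -2.9, c = 4.3.
= 152 + 469.278 + 110.94 + 219.24 + (-17.2) + (-149.64)
= 784.618.

σ²_D = 784.618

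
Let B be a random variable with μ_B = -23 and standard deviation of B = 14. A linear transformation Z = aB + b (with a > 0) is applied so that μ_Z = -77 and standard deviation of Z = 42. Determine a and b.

a = 3, b = -8

standard deviation of Z = a·standard deviation of B (a > 0), so a = 42/14 = 3.
μ_Z = a·μ_B + b, so b = -77 − 3·(-23) = -8.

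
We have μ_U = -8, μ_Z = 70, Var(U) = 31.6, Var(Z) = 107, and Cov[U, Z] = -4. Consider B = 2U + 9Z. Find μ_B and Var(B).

μ_B = 614, Var(B) = 8649.4

μ_B = 2·μ_U + 9·μ_Z = 2·(-8) + 9·70 = 614.
Var(B) = a²·Var(U) + b²·Var(Z) + 2ab·Cov[U, Z] with a = 2, b = 9.
= 2²·31.6 + 9²·107 + 2·2·9·(-4)
= 126.4 + 8667 + (-144) = 8649.4.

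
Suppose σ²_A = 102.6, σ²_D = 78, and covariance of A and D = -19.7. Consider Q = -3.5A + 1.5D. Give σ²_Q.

σ²_Q = 1639.2

σ²_Q = a²·σ²_A + b²·σ²_D + 2ab·covariance of A and D with a = -3.5, b = 1.5.
= (-3.5)²·102.6 + 1.5²·78 + 2·(-3.5)·1.5·(-19.7)
= 1256.85 + 175.5 + 206.85 = 1639.2.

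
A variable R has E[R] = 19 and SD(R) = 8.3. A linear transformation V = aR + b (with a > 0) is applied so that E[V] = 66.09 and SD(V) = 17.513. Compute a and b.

a = 2.11, b = 26

SD(V) = a·SD(R) (a > 0), so a = 17.513/8.3 = 2.11.
E[V] = a·E[R] + b, so b = 66.09 − 2.11·19 = 26.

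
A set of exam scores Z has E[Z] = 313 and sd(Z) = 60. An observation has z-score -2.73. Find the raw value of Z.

Z = E[Z] + z·sd(Z) = 313 + (-2.73)·60 = 149.2.

Z = 149.2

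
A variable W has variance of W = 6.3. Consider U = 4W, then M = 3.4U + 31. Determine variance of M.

variance of M = 1165.248

variance of U = 4²·6.3 = 100.8.
variance of M = 3.4²·100.8 = 1165.248.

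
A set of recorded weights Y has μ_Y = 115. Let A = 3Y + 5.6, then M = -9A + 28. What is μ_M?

μ_A = 3·115 + 5.6 = 350.6.
μ_M = (-9)·350.6 + 28 = -3127.4.

μ_M = -3127.4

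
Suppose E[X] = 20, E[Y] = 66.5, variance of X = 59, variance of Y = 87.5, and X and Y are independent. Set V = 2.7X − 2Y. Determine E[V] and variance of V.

E[V] = -79, variance of V = 780.11

E[V] = 2.7·E[X] + (-2)·E[Y] = 2.7·20 + (-2)·66.5 = -79.
variance of V = a²·variance of X + b²·variance of Y + 2ab·covariance of X and Y with a = 2.7, b = -2.
Independence gives covariance of X and Y = 0.
= 2.7²·59 + (-2)²·87.5 + 2·2.7·(-2)·0
= 430.11 + 350 + 0 = 780.11.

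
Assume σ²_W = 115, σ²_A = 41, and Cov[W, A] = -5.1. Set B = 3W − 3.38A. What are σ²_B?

σ²_B = 1606.8284

σ²_B = a²·σ²_W + b²·σ²_A + 2ab·Cov[W, A] with a = 3, b = -3.38.
= 3²·115 + (-3.38)²·41 + 2·3·(-3.38)·(-5.1)
= 1035 + 468.4004 + 103.428 = 1606.8284.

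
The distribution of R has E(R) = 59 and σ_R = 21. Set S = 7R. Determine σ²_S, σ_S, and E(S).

σ²_S = 21609, σ_S = 147, E(S) = 413

S = 7R is linear with a = 7, b = 0.
σ²_R = 21² = 441.
σ²_S = a²·σ²_R = 7²·441 = 21609.
σ_S = |a|·σ_R = |7|·21 = 147.
E(S) = a·E(R) + b = 7·59 = 413.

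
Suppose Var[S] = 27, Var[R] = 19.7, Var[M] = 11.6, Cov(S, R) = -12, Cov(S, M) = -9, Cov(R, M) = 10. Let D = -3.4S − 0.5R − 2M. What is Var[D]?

Var[D] = 220.245

Var[D] = a²·Var[S] + b²·Var[R] + c²·Var[M] + 2ab·Cov(S, R) + 2ac·Cov(S, M) + 2bc·Cov(R, M), with a = -3.4, b = -0.5, c = -2.
= 312.12 + 4.925 + 46.4 + (-40.8) + (-122.4) + 20
= 220.245.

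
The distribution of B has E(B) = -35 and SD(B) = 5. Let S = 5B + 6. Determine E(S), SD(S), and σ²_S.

S = 5B + 6 is linear with a = 5, b = 6.
E(S) = a·E(B) + b = 5·(-35) + 6 = -169.
SD(S) = |a|·SD(B) = |5|·5 = 25.
σ²_B = 5² = 25.
σ²_S = a²·σ²_B = 5²·25 = 625 (the additive constant 6 does not affect variance).

E(S) = -169, SD(S) = 25, σ²_S = 625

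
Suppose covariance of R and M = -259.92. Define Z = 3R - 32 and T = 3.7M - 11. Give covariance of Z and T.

covariance of Z and T = -2885.112

covariance of Z and T = a·c·covariance of R and M = 3·3.7·(-259.92) = -2885.112. Additive constants drop out.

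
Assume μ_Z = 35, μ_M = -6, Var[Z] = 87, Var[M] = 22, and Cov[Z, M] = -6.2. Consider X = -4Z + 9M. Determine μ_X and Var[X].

μ_X = (-4)·μ_Z + 9·μ_M = (-4)·35 + 9·(-6) = -194.
Var[X] = a²·Var[Z] + b²·Var[M] + 2ab·Cov[Z, M] with a = -4, b = 9.
= (-4)²·87 + 9²·22 + 2·(-4)·9·(-6.2)
= 1392 + 1782 + 446.4 = 3620.4.

μ_X = -194, Var[X] = 3620.4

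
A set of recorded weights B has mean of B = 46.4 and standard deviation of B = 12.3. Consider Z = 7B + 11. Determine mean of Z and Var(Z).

mean of Z = 335.8, Var(Z) = 7413.21

Z = 7B + 11 is linear with a = 7, b = 11.
mean of Z = a·mean of B + b = 7·46.4 + 11 = 335.8.
Var(B) = 12.3² = 151.29.
Var(Z) = a²·Var(B) = 7²·151.29 = 7413.21 (the additive constant 11 does not affect variance).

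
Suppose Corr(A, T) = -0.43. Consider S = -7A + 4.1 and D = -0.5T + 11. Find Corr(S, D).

Linear rescalings preserve correlation up to sign; here the slopes -7 and -0.5 have the same sign, so Corr(S, D) = Corr(A, T) = -0.43.

Corr(S, D) = -0.43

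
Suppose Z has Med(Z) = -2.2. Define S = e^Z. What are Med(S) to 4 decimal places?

e^Z is monotone on this domain, so Med(S) = exp(-2.2) ≈ 0.1108.

Med(S) = 0.1108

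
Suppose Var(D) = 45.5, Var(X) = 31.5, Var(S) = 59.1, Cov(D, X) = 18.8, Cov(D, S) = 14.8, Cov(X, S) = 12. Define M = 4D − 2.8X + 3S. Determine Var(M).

Var(M) = 1239.34

Var(M) = a²·Var(D) + b²·Var(X) + c²·Var(S) + 2ab·Cov(D, X) + 2ac·Cov(D, S) + 2bc·Cov(X, S), with a = 4, b = -2.8, c = 3.
= 728 + 246.96 + 531.9 + (-421.12) + 355.2 + (-201.6)
= 1239.34.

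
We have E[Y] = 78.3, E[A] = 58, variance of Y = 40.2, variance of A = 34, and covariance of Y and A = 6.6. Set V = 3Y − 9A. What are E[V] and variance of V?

E[V] = 3·E[Y] + (-9)·E[A] = 3·78.3 + (-9)·58 = -287.1.
variance of V = a²·variance of Y + b²·variance of A + 2ab·covariance of Y and A with a = 3, b = -9.
= 3²·40.2 + (-9)²·34 + 2·3·(-9)·6.6
= 361.8 + 2754 + (-356.4) = 2759.4.

E[V] = -287.1, variance of V = 2759.4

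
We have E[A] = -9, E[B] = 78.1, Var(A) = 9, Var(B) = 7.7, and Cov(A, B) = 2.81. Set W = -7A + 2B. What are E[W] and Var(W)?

E[W] = (-7)·E[A] + 2·E[B] = (-7)·(-9) + 2·78.1 = 219.2.
Var(W) = a²·Var(A) + b²·Var(B) + 2ab·Cov(A, B) with a = -7, b = 2.
= (-7)²·9 + 2²·7.7 + 2·(-7)·2·2.81
= 441 + 30.8 + (-78.68) = 393.12.

E[W] = 219.2, Var(W) = 393.12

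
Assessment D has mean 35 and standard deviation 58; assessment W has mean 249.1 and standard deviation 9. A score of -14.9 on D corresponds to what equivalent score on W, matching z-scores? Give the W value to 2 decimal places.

W = 241.36

z = (-14.9 − 35)/58 ≈ -0.8603.
W = 249.1 + z·9 = 249.1 + (-14.9 − 35)·9/58 ≈ 241.36.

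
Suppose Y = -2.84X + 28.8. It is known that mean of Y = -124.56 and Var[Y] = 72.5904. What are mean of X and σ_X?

From Y = -2.84X + 28.8: mean of Y = a·mean of X + b, so mean of X = (mean of Y − b)/a = (-124.56 − 28.8)/(-2.84) = 54.
σ_Y = √72.5904 = 8.52.
σ_Y = |a|·σ_X, so σ_X = 8.52/|-2.84| = 3.

mean of X = 54, σ_X = 3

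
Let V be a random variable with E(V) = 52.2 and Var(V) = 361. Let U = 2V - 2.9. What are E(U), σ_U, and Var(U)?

E(U) = 101.5, σ_U = 38, Var(U) = 1444

U = 2V - 2.9 is linear with a = 2, b = -2.9.
E(U) = a·E(V) + b = 2·52.2 + (-2.9) = 101.5.
σ_V = √361 = 19.
σ_U = |a|·σ_V = |2|·19 = 38.
Var(U) = a²·Var(V) = 2²·361 = 1444 (the additive constant -2.9 does not affect variance).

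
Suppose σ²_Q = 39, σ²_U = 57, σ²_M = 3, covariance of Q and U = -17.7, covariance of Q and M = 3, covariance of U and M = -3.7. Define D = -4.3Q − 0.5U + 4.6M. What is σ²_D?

σ²_D = a²·σ²_Q + b²·σ²_U + c²·σ²_M + 2ab·covariance of Q and U + 2ac·covariance of Q and M + 2bc·covariance of U and M, with a = -4.3, b = -0.5, c = 4.6.
= 721.11 + 14.25 + 63.48 + (-76.11) + (-118.68) + 17.02
= 621.07.

σ²_D = 621.07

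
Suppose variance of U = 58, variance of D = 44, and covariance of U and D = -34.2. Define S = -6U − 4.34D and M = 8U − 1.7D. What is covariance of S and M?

covariance of S and M = -1620.784

By bilinearity, covariance of S and M = ac·variance of U + bd·variance of D + (ad+bc)·covariance of U and D, with a=-6, b=-4.34, c=8, d=-1.7.
ac·variance of U = (-6)·8·58 = -2784
bd·variance of D = (-4.34)·(-1.7)·44 = 324.632
(ad+bc)·covariance of U and D = (-24.52)·(-34.2) = 838.584
covariance of S and M = -2784 + 324.632 + 838.584 = -1620.784.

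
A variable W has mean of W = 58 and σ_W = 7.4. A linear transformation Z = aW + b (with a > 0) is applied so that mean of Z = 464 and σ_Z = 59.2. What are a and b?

a = 8, b = 0

σ_Z = a·σ_W (a > 0), so a = 59.2/7.4 = 8.
mean of Z = a·mean of W + b, so b = 464 − 8·58 = 0.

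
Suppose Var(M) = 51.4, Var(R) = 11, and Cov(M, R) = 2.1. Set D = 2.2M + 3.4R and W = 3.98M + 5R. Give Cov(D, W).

By bilinearity, Cov(D, W) = ac·Var(M) + bd·Var(R) + (ad+bc)·Cov(M, R), with a=2.2, b=3.4, c=3.98, d=5.
ac·Var(M) = 2.2·3.98·51.4 = 450.0584
bd·Var(R) = 3.4·5·11 = 187
(ad+bc)·Cov(M, R) = (24.532)·2.1 = 51.5172
Cov(D, W) = 450.0584 + 187 + 51.5172 = 688.5756.

Cov(D, W) = 688.5756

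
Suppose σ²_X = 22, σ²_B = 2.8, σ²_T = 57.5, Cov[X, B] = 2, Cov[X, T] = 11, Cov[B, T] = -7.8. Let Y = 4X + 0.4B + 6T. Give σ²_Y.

σ²_Y = a²·σ²_X + b²·σ²_B + c²·σ²_T + 2ab·Cov[X, B] + 2ac·Cov[X, T] + 2bc·Cov[B, T], with a = 4, b = 0.4, c = 6.
= 352 + 0.448 + 2070 + 6.4 + 528 + (-37.44)
= 2919.408.

σ²_Y = 2919.408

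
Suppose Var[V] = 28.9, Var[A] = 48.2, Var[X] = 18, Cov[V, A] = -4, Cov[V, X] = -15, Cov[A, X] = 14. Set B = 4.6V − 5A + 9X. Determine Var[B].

Var[B] = 956.524

Var[B] = a²·Var[V] + b²·Var[A] + c²·Var[X] + 2ab·Cov[V, A] + 2ac·Cov[V, X] + 2bc·Cov[A, X], with a = 4.6, b = -5, c = 9.
= 611.524 + 1205 + 1458 + 184 + (-1242) + (-1260)
= 956.524.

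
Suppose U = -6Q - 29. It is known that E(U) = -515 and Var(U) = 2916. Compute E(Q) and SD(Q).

From U = -6Q - 29: E(U) = a·E(Q) + b, so E(Q) = (E(U) − b)/a = (-515 − (-29))/(-6) = 81.
SD(U) = √2916 = 54.
SD(U) = |a|·SD(Q), so SD(Q) = 54/|-6| = 9.

E(Q) = 81, SD(Q) = 9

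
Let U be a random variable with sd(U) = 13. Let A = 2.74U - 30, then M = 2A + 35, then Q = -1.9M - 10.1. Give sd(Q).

sd(Q) = 135.356

sd(A) = |2.74|·13 = 35.62.
sd(M) = |2|·35.62 = 71.24.
sd(Q) = |-1.9|·71.24 = 135.356.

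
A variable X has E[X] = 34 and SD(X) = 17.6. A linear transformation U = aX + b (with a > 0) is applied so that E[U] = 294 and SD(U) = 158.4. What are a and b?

a = 9, b = -12

SD(U) = a·SD(X) (a > 0), so a = 158.4/17.6 = 9.
E[U] = a·E[X] + b, so b = 294 − 9·34 = -12.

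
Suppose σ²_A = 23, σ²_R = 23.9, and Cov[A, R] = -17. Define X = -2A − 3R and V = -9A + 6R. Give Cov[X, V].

Cov[X, V] = -271.2

By bilinearity, Cov[X, V] = ac·σ²_A + bd·σ²_R + (ad+bc)·Cov[A, R], with a=-2, b=-3, c=-9, d=6.
ac·σ²_A = (-2)·(-9)·23 = 414
bd·σ²_R = (-3)·6·23.9 = -430.2
(ad+bc)·Cov[A, R] = (15)·(-17) = -255
Cov[X, V] = 414 + (-430.2) + (-255) = -271.2.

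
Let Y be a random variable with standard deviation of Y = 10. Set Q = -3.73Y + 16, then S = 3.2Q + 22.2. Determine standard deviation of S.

standard deviation of Q = |-3.73|·10 = 37.3.
standard deviation of S = |3.2|·37.3 = 119.36.

standard deviation of S = 119.36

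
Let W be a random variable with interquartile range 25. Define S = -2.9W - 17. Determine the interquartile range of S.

Under S = aW + b, IQR(S) = |a|·IQR(W) = |-2.9|·25 = 72.5 (shifts cancel; spread scales by |a|).

IQR(S) = 72.5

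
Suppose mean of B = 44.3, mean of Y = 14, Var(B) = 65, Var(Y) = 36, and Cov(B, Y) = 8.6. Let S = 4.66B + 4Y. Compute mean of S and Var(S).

mean of S = 262.438, Var(S) = 2308.122

mean of S = 4.66·mean of B + 4·mean of Y = 4.66·44.3 + 4·14 = 262.438.
Var(S) = a²·Var(B) + b²·Var(Y) + 2ab·Cov(B, Y) with a = 4.66, b = 4.
= 4.66²·65 + 4²·36 + 2·4.66·4·8.6
= 1411.514 + 576 + 320.608 = 2308.122.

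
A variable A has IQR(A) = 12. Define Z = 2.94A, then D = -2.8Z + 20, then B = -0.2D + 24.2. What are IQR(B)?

IQR(Z) = |2.94|·12 = 35.28.
IQR(D) = |-2.8|·35.28 = 98.784.
IQR(B) = |-0.2|·98.784 = 19.7568.

IQR(B) = 19.7568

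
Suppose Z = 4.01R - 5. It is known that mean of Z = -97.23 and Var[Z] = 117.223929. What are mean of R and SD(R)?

From Z = 4.01R - 5: mean of Z = a·mean of R + b, so mean of R = (mean of Z − b)/a = (-97.23 − (-5))/4.01 = -23.
SD(Z) = √117.223929 = 10.827.
SD(Z) = |a|·SD(R), so SD(R) = 10.827/|4.01| = 2.7.

mean of R = -23, SD(R) = 2.7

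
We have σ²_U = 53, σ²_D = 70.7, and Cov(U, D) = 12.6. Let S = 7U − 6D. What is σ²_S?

σ²_S = a²·σ²_U + b²·σ²_D + 2ab·Cov(U, D) with a = 7, b = -6.
= 7²·53 + (-6)²·70.7 + 2·7·(-6)·12.6
= 2597 + 2545.2 + (-1058.4) = 4083.8.

σ²_S = 4083.8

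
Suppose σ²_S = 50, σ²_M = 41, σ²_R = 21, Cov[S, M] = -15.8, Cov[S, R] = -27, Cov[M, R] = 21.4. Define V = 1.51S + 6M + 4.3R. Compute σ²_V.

σ²_V = a²·σ²_S + b²·σ²_M + c²·σ²_R + 2ab·Cov[S, M] + 2ac·Cov[S, R] + 2bc·Cov[M, R], with a = 1.51, b = 6, c = 4.3.
= 114.005 + 1476 + 388.29 + (-286.296) + (-350.622) + 1104.24
= 2445.617.

σ²_V = 2445.617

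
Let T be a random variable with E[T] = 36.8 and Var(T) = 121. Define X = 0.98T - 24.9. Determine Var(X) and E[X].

X = 0.98T - 24.9 is linear with a = 0.98, b = -24.9.
Var(X) = a²·Var(T) = 0.98²·121 = 116.2084 (the additive constant -24.9 does not affect variance).
E[X] = a·E[T] + b = 0.98·36.8 + (-24.9) = 11.164.

Var(X) = 116.2084, E[X] = 11.164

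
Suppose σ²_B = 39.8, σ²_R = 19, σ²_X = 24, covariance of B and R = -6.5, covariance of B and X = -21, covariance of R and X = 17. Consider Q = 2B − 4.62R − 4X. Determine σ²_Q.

σ²_Q = a²·σ²_B + b²·σ²_R + c²·σ²_X + 2ab·covariance of B and R + 2ac·covariance of B and X + 2bc·covariance of R and X, with a = 2, b = -4.62, c = -4.
= 159.2 + 405.5436 + 384 + 120.12 + 336 + 628.32
= 2033.1836.

σ²_Q = 2033.1836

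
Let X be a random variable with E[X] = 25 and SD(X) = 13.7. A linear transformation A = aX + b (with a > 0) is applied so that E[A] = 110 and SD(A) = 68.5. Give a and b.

a = 5, b = -15

SD(A) = a·SD(X) (a > 0), so a = 68.5/13.7 = 5.
E[A] = a·E[X] + b, so b = 110 − 5·25 = -15.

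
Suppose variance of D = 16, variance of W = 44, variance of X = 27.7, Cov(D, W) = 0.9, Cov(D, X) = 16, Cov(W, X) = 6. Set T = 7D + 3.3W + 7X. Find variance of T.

variance of T = a²·variance of D + b²·variance of W + c²·variance of X + 2ab·Cov(D, W) + 2ac·Cov(D, X) + 2bc·Cov(W, X), with a = 7, b = 3.3, c = 7.
= 784 + 479.16 + 1357.3 + 41.58 + 1568 + 277.2
= 4507.24.

variance of T = 4507.24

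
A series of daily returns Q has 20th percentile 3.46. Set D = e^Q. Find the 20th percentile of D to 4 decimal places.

20th percentile of D = 31.817

e^Q is increasing, so P_{20}(D) = g(P_{20}(Q)) ≈ 31.817.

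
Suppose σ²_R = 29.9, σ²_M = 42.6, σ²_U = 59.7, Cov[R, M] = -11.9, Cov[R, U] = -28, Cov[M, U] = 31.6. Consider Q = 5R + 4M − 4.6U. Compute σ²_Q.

σ²_Q = a²·σ²_R + b²·σ²_M + c²·σ²_U + 2ab·Cov[R, M] + 2ac·Cov[R, U] + 2bc·Cov[M, U], with a = 5, b = 4, c = -4.6.
= 747.5 + 681.6 + 1263.252 + (-476) + 1288 + (-1162.88)
= 2341.472.

σ²_Q = 2341.472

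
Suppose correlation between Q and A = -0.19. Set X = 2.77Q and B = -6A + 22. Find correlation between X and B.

Linear rescalings preserve |correlation|; the slopes 2.77 and -6 have opposite signs, so the correlation flips sign: correlation between X and B = −correlation between Q and A = 0.19.

correlation between X and B = 0.19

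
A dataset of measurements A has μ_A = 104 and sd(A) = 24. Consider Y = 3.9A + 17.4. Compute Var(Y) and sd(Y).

Var(Y) = 8760.96, sd(Y) = 93.6

Y = 3.9A + 17.4 is linear with a = 3.9, b = 17.4.
Var(A) = 24² = 576.
Var(Y) = a²·Var(A) = 3.9²·576 = 8760.96 (the additive constant 17.4 does not affect variance).
sd(Y) = |a|·sd(A) = |3.9|·24 = 93.6.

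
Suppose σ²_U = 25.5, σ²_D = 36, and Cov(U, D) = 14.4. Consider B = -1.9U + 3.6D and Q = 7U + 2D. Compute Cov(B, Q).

Cov(B, Q) = 228.21

By bilinearity, Cov(B, Q) = ac·σ²_U + bd·σ²_D + (ad+bc)·Cov(U, D), with a=-1.9, b=3.6, c=7, d=2.
ac·σ²_U = (-1.9)·7·25.5 = -339.15
bd·σ²_D = 3.6·2·36 = 259.2
(ad+bc)·Cov(U, D) = (21.4)·14.4 = 308.16
Cov(B, Q) = -339.15 + 259.2 + 308.16 = 228.21.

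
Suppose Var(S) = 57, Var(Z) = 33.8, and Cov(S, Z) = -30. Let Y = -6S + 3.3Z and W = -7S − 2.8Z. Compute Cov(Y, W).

By bilinearity, Cov(Y, W) = ac·Var(S) + bd·Var(Z) + (ad+bc)·Cov(S, Z), with a=-6, b=3.3, c=-7, d=-2.8.
ac·Var(S) = (-6)·(-7)·57 = 2394
bd·Var(Z) = 3.3·(-2.8)·33.8 = -312.312
(ad+bc)·Cov(S, Z) = (-6.3)·(-30) = 189
Cov(Y, W) = 2394 + (-312.312) + 189 = 2270.688.

Cov(Y, W) = 2270.688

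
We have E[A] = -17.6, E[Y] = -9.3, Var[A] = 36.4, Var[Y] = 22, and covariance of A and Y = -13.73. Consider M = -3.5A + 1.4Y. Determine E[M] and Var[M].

E[M] = 48.58, Var[M] = 623.574

E[M] = (-3.5)·E[A] + 1.4·E[Y] = (-3.5)·(-17.6) + 1.4·(-9.3) = 48.58.
Var[M] = a²·Var[A] + b²·Var[Y] + 2ab·covariance of A and Y with a = -3.5, b = 1.4.
= (-3.5)²·36.4 + 1.4²·22 + 2·(-3.5)·1.4·(-13.73)
= 445.9 + 43.12 + 134.554 = 623.574.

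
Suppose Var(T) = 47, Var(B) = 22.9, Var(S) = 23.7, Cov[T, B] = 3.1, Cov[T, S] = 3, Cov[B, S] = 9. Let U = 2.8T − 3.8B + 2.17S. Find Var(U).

Var(U) = a²·Var(T) + b²·Var(B) + c²·Var(S) + 2ab·Cov[T, B] + 2ac·Cov[T, S] + 2bc·Cov[B, S], with a = 2.8, b = -3.8, c = 2.17.
= 368.48 + 330.676 + 111.60093 + (-65.968) + 36.456 + (-148.428)
= 632.81693.

Var(U) = 632.81693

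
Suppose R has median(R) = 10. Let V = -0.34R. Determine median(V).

A linear map preserves order up to sign, so median(V) = a·median(R) + b = (-0.34)·10 = -3.4.

median(V) = -3.4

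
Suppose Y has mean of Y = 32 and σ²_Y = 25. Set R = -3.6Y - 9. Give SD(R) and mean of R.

R = -3.6Y - 9 is linear with a = -3.6, b = -9.
SD(Y) = √25 = 5.
SD(R) = |a|·SD(Y) = |-3.6|·5 = 18.
mean of R = a·mean of Y + b = (-3.6)·32 + (-9) = -124.2.

SD(R) = 18, mean of R = -124.2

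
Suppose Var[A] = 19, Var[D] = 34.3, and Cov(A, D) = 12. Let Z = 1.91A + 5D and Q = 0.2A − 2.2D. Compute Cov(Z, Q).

By bilinearity, Cov(Z, Q) = ac·Var[A] + bd·Var[D] + (ad+bc)·Cov(A, D), with a=1.91, b=5, c=0.2, d=-2.2.
ac·Var[A] = 1.91·0.2·19 = 7.258
bd·Var[D] = 5·(-2.2)·34.3 = -377.3
(ad+bc)·Cov(A, D) = (-3.202)·12 = -38.424
Cov(Z, Q) = 7.258 + (-377.3) + (-38.424) = -408.466.

Cov(Z, Q) = -408.466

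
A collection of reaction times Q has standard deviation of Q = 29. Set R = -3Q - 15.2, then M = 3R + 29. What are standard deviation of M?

standard deviation of M = 261

standard deviation of R = |-3|·29 = 87.
standard deviation of M = |3|·87 = 261.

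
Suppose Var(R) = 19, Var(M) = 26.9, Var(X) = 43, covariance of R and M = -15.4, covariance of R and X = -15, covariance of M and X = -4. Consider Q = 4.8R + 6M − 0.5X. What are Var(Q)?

Var(Q) = 625.87

Var(Q) = a²·Var(R) + b²·Var(M) + c²·Var(X) + 2ab·covariance of R and M + 2ac·covariance of R and X + 2bc·covariance of M and X, with a = 4.8, b = 6, c = -0.5.
= 437.76 + 968.4 + 10.75 + (-887.04) + 72 + 24
= 625.87.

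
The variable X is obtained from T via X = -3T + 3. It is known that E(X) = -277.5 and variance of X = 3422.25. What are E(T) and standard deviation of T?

From X = -3T + 3: E(X) = a·E(T) + b, so E(T) = (E(X) − b)/a = (-277.5 − 3)/(-3) = 93.5.
standard deviation of X = √3422.25 = 58.5.
standard deviation of X = |a|·standard deviation of T, so standard deviation of T = 58.5/|-3| = 19.5.

E(T) = 93.5, standard deviation of T = 19.5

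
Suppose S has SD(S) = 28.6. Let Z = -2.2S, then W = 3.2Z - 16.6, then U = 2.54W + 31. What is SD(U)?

SD(Z) = |-2.2|·28.6 = 62.92.
SD(W) = |3.2|·62.92 = 201.344.
SD(U) = |2.54|·201.344 = 511.41376.

SD(U) = 511.41376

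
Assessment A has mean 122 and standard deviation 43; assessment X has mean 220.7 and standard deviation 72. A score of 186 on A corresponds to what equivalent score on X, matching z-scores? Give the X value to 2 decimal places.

X = 327.86

z = (186 − 122)/43 ≈ 1.4884.
X = 220.7 + z·72 = 220.7 + (186 − 122)·72/43 ≈ 327.86.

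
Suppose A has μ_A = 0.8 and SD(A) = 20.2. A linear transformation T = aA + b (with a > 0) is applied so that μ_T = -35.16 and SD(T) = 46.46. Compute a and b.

SD(T) = a·SD(A) (a > 0), so a = 46.46/20.2 = 2.3.
μ_T = a·μ_A + b, so b = -35.16 − 2.3·0.8 = -37.

a = 2.3, b = -37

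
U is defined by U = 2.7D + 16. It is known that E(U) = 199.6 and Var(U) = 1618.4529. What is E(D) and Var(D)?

From U = 2.7D + 16: E(U) = a·E(D) + b, so E(D) = (E(U) − b)/a = (199.6 − 16)/2.7 = 68.
Var(U) = a²·Var(D), so Var(D) = 1618.4529/2.7² = 222.01.

E(D) = 68, Var(D) = 222.01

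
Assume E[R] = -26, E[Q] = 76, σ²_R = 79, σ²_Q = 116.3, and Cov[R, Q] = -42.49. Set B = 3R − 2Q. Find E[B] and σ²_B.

E[B] = 3·E[R] + (-2)·E[Q] = 3·(-26) + (-2)·76 = -230.
σ²_B = a²·σ²_R + b²·σ²_Q + 2ab·Cov[R, Q] with a = 3, b = -2.
= 3²·79 + (-2)²·116.3 + 2·3·(-2)·(-42.49)
= 711 + 465.2 + 509.88 = 1686.08.

E[B] = -230, σ²_B = 1686.08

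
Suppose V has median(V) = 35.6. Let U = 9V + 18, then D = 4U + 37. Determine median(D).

median(D) = 1390.6

median(U) = 9·35.6 + 18 = 338.4.
median(D) = 4·338.4 + 37 = 1390.6.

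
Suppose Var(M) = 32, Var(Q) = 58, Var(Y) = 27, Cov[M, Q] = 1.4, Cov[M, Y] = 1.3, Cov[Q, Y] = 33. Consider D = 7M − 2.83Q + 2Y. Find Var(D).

Var(D) = a²·Var(M) + b²·Var(Q) + c²·Var(Y) + 2ab·Cov[M, Q] + 2ac·Cov[M, Y] + 2bc·Cov[Q, Y], with a = 7, b = -2.83, c = 2.
= 1568 + 464.5162 + 108 + (-55.468) + 36.4 + (-373.56)
= 1747.8882.

Var(D) = 1747.8882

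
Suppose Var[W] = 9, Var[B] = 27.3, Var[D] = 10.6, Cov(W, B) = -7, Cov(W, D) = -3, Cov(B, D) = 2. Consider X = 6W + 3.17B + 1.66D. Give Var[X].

Var[X] = 322.55313

Var[X] = a²·Var[W] + b²·Var[B] + c²·Var[D] + 2ab·Cov(W, B) + 2ac·Cov(W, D) + 2bc·Cov(B, D), with a = 6, b = 3.17, c = 1.66.
= 324 + 274.33497 + 29.20936 + (-266.28) + (-59.76) + 21.0488
= 322.55313.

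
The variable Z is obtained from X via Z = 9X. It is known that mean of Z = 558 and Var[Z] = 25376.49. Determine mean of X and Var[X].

mean of X = 62, Var[X] = 313.29

From Z = 9X: mean of Z = a·mean of X + b, so mean of X = (mean of Z − b)/a = (558 − 0)/9 = 62.
Var[Z] = a²·Var[X], so Var[X] = 25376.49/9² = 313.29.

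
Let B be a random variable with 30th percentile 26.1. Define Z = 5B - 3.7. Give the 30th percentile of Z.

Since a = 5 > 0 the transformation is increasing, so the 30th percentile of Z = a·(P_{30} of B) + b = 5·26.1 + (-3.7) = 126.8.

30th percentile of Z = 126.8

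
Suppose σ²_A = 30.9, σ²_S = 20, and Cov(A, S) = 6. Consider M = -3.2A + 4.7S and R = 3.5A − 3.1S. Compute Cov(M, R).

Cov(M, R) = -479.26

By bilinearity, Cov(M, R) = ac·σ²_A + bd·σ²_S + (ad+bc)·Cov(A, S), with a=-3.2, b=4.7, c=3.5, d=-3.1.
ac·σ²_A = (-3.2)·3.5·30.9 = -346.08
bd·σ²_S = 4.7·(-3.1)·20 = -291.4
(ad+bc)·Cov(A, S) = (26.37)·6 = 158.22
Cov(M, R) = -346.08 + (-291.4) + 158.22 = -479.26.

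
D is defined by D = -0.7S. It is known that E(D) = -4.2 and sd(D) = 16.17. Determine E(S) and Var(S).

E(S) = 6, Var(S) = 533.61

From D = -0.7S: E(D) = a·E(S) + b, so E(S) = (E(D) − b)/a = (-4.2 − 0)/(-0.7) = 6.
Var(D) = 16.17² = 261.4689.
Var(D) = a²·Var(S), so Var(S) = 261.4689/(-0.7)² = 533.61.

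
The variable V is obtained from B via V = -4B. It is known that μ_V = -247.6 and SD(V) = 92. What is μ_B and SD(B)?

From V = -4B: μ_V = a·μ_B + b, so μ_B = (μ_V − b)/a = (-247.6 − 0)/(-4) = 61.9.
SD(V) = |a|·SD(B), so SD(B) = 92/|-4| = 23.

μ_B = 61.9, SD(B) = 23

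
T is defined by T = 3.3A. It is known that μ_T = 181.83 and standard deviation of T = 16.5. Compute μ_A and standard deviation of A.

From T = 3.3A: μ_T = a·μ_A + b, so μ_A = (μ_T − b)/a = (181.83 − 0)/3.3 = 55.1.
standard deviation of T = |a|·standard deviation of A, so standard deviation of A = 16.5/|3.3| = 5.

μ_A = 55.1, standard deviation of A = 5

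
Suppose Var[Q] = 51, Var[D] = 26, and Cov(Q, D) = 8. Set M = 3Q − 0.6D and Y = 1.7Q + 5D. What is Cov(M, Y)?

By bilinearity, Cov(M, Y) = ac·Var[Q] + bd·Var[D] + (ad+bc)·Cov(Q, D), with a=3, b=-0.6, c=1.7, d=5.
ac·Var[Q] = 3·1.7·51 = 260.1
bd·Var[D] = (-0.6)·5·26 = -78
(ad+bc)·Cov(Q, D) = (13.98)·8 = 111.84
Cov(M, Y) = 260.1 + (-78) + 111.84 = 293.94.

Cov(M, Y) = 293.94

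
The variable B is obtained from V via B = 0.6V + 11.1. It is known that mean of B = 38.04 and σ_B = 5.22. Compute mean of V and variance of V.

From B = 0.6V + 11.1: mean of B = a·mean of V + b, so mean of V = (mean of B − b)/a = (38.04 − 11.1)/0.6 = 44.9.
variance of B = 5.22² = 27.2484.
variance of B = a²·variance of V, so variance of V = 27.2484/0.6² = 75.69.

mean of V = 44.9, variance of V = 75.69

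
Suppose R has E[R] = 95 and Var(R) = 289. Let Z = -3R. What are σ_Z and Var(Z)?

σ_Z = 51, Var(Z) = 2601

Z = -3R is linear with a = -3, b = 0.
σ_R = √289 = 17.
σ_Z = |a|·σ_R = |-3|·17 = 51.
Var(Z) = a²·Var(R) = (-3)²·289 = 2601.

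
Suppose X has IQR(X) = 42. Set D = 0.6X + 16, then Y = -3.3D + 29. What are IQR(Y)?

IQR(Y) = 83.16

IQR(D) = |0.6|·42 = 25.2.
IQR(Y) = |-3.3|·25.2 = 83.16.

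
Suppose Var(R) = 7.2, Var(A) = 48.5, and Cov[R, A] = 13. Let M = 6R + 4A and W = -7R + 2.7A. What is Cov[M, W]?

By bilinearity, Cov[M, W] = ac·Var(R) + bd·Var(A) + (ad+bc)·Cov[R, A], with a=6, b=4, c=-7, d=2.7.
ac·Var(R) = 6·(-7)·7.2 = -302.4
bd·Var(A) = 4·2.7·48.5 = 523.8
(ad+bc)·Cov[R, A] = (-11.8)·13 = -153.4
Cov[M, W] = -302.4 + 523.8 + (-153.4) = 68.

Cov[M, W] = 68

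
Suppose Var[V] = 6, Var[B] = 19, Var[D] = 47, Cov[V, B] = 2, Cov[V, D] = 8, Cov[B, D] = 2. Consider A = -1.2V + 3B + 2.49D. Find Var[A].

Var[A] = 438.7167

Var[A] = a²·Var[V] + b²·Var[B] + c²·Var[D] + 2ab·Cov[V, B] + 2ac·Cov[V, D] + 2bc·Cov[B, D], with a = -1.2, b = 3, c = 2.49.
= 8.64 + 171 + 291.4047 + (-14.4) + (-47.808) + 29.88
= 438.7167.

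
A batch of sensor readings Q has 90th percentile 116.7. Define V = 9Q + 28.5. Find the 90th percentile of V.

Since a = 9 > 0 the transformation is increasing, so the 90th percentile of V = a·(P_{90} of Q) + b = 9·116.7 + 28.5 = 1078.8.

90th percentile of V = 1078.8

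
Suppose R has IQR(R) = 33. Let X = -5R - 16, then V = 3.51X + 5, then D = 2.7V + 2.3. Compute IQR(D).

IQR(X) = |-5|·33 = 165.
IQR(V) = |3.51|·165 = 579.15.
IQR(D) = |2.7|·579.15 = 1563.705.

IQR(D) = 1563.705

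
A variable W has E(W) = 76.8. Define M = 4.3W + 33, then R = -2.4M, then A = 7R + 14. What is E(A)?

E(A) = -6088.432

E(M) = 4.3·76.8 + 33 = 363.24.
E(R) = (-2.4)·363.24 = -871.776.
E(A) = 7·(-871.776) + 14 = -6088.432.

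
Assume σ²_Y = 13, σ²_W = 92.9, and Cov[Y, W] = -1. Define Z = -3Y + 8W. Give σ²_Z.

σ²_Z = 6110.6

σ²_Z = a²·σ²_Y + b²·σ²_W + 2ab·Cov[Y, W] with a = -3, b = 8.
= (-3)²·13 + 8²·92.9 + 2·(-3)·8·(-1)
= 117 + 5945.6 + 48 = 6110.6.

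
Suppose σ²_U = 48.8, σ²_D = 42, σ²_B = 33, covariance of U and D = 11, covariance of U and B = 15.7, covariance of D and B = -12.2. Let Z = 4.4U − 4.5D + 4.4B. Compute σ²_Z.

σ²_Z = a²·σ²_U + b²·σ²_D + c²·σ²_B + 2ab·covariance of U and D + 2ac·covariance of U and B + 2bc·covariance of D and B, with a = 4.4, b = -4.5, c = 4.4.
= 944.768 + 850.5 + 638.88 + (-435.6) + 607.904 + 483.12
= 3089.572.

σ²_Z = 3089.572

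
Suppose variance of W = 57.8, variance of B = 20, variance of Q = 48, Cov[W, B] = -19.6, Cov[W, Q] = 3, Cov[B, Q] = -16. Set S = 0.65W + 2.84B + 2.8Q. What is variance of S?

variance of S = a²·variance of W + b²·variance of B + c²·variance of Q + 2ab·Cov[W, B] + 2ac·Cov[W, Q] + 2bc·Cov[B, Q], with a = 0.65, b = 2.84, c = 2.8.
= 24.4205 + 161.312 + 376.32 + (-72.3632) + 10.92 + (-254.464)
= 246.1453.

variance of S = 246.1453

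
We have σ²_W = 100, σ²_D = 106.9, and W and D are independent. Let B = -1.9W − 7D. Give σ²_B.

σ²_B = 5599.1

σ²_B = a²·σ²_W + b²·σ²_D + 2ab·Cov[W, D] with a = -1.9, b = -7.
Independence gives Cov[W, D] = 0.
= (-1.9)²·100 + (-7)²·106.9 + 2·(-1.9)·(-7)·0
= 361 + 5238.1 + 0 = 5599.1.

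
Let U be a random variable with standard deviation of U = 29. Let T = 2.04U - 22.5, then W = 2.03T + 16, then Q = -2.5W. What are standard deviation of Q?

standard deviation of Q = 300.237

standard deviation of T = |2.04|·29 = 59.16.
standard deviation of W = |2.03|·59.16 = 120.0948.
standard deviation of Q = |-2.5|·120.0948 = 300.237.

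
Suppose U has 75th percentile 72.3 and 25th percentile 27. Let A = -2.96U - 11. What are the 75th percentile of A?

Since a = -2.96 < 0 the transformation is decreasing, reversing order: the 75th percentile of A corresponds to the 25th percentile of U.
So P_{75}(A) = a·P_{25}(U) + b = (-2.96)·27 + (-11) = -90.92.

75th percentile of A = -90.92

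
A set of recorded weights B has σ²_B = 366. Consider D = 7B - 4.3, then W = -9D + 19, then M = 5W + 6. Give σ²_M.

σ²_D = 7²·366 = 17934.
σ²_W = (-9)²·17934 = 1452654.
σ²_M = 5²·1452654 = 36316350.

σ²_M = 36316350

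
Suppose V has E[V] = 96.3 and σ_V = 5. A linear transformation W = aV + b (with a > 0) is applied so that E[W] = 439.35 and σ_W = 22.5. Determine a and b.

a = 4.5, b = 6

σ_W = a·σ_V (a > 0), so a = 22.5/5 = 4.5.
E[W] = a·E[V] + b, so b = 439.35 − 4.5·96.3 = 6.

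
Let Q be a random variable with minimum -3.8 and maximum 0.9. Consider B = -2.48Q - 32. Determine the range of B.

Range of Q = 0.9 − (-3.8) = 4.7.
Range(B) = |a|·Range(Q) = |-2.48|·4.7 = 11.656.

Range(B) = 11.656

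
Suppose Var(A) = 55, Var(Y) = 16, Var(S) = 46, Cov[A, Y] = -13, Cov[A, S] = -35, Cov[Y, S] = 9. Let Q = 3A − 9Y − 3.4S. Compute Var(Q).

Var(Q) = 4289.56

Var(Q) = a²·Var(A) + b²·Var(Y) + c²·Var(S) + 2ab·Cov[A, Y] + 2ac·Cov[A, S] + 2bc·Cov[Y, S], with a = 3, b = -9, c = -3.4.
= 495 + 1296 + 531.76 + 702 + 714 + 550.8
= 4289.56.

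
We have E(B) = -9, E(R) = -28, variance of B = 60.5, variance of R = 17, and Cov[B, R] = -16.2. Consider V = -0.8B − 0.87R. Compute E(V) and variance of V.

E(V) = 31.56, variance of V = 29.0369

E(V) = (-0.8)·E(B) + (-0.87)·E(R) = (-0.8)·(-9) + (-0.87)·(-28) = 31.56.
variance of V = a²·variance of B + b²·variance of R + 2ab·Cov[B, R] with a = -0.8, b = -0.87.
= (-0.8)²·60.5 + (-0.87)²·17 + 2·(-0.8)·(-0.87)·(-16.2)
= 38.72 + 12.8673 + (-22.5504) = 29.0369.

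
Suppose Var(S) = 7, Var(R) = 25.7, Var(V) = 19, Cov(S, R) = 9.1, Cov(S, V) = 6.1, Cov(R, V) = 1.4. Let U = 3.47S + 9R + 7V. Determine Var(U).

Var(U) = 4138.1103

Var(U) = a²·Var(S) + b²·Var(R) + c²·Var(V) + 2ab·Cov(S, R) + 2ac·Cov(S, V) + 2bc·Cov(R, V), with a = 3.47, b = 9, c = 7.
= 84.2863 + 2081.7 + 931 + 568.386 + 296.338 + 176.4
= 4138.1103.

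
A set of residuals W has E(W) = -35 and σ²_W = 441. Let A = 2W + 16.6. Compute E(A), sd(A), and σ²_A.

A = 2W + 16.6 is linear with a = 2, b = 16.6.
E(A) = a·E(W) + b = 2·(-35) + 16.6 = -53.4.
sd(W) = √441 = 21.
sd(A) = |a|·sd(W) = |2|·21 = 42.
σ²_A = a²·σ²_W = 2²·441 = 1764 (the additive constant 16.6 does not affect variance).

E(A) = -53.4, sd(A) = 42, σ²_A = 1764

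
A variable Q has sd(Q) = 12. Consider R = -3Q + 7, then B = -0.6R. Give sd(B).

sd(B) = 21.6

sd(R) = |-3|·12 = 36.
sd(B) = |-0.6|·36 = 21.6.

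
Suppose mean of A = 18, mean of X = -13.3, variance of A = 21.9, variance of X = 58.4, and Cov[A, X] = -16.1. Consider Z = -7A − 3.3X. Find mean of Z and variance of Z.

mean of Z = (-7)·mean of A + (-3.3)·mean of X = (-7)·18 + (-3.3)·(-13.3) = -82.11.
variance of Z = a²·variance of A + b²·variance of X + 2ab·Cov[A, X] with a = -7, b = -3.3.
= (-7)²·21.9 + (-3.3)²·58.4 + 2·(-7)·(-3.3)·(-16.1)
= 1073.1 + 635.976 + (-743.82) = 965.256.

mean of Z = -82.11, variance of Z = 965.256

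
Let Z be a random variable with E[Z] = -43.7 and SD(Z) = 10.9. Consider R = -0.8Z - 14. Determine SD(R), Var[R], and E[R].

SD(R) = 8.72, Var[R] = 76.0384, E[R] = 20.96

R = -0.8Z - 14 is linear with a = -0.8, b = -14.
SD(R) = |a|·SD(Z) = |-0.8|·10.9 = 8.72.
Var[Z] = 10.9² = 118.81.
Var[R] = a²·Var[Z] = (-0.8)²·118.81 = 76.0384 (the additive constant -14 does not affect variance).
E[R] = a·E[Z] + b = (-0.8)·(-43.7) + (-14) = 20.96.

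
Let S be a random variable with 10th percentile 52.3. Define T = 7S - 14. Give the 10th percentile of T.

Since a = 7 > 0 the transformation is increasing, so the 10th percentile of T = a·(P_{10} of S) + b = 7·52.3 + (-14) = 352.1.

10th percentile of T = 352.1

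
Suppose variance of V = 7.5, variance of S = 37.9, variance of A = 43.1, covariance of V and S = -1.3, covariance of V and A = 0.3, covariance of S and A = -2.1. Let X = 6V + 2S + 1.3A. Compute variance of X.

variance of X = a²·variance of V + b²·variance of S + c²·variance of A + 2ab·covariance of V and S + 2ac·covariance of V and A + 2bc·covariance of S and A, with a = 6, b = 2, c = 1.3.
= 270 + 151.6 + 72.839 + (-31.2) + 4.68 + (-10.92)
= 456.999.

variance of X = 456.999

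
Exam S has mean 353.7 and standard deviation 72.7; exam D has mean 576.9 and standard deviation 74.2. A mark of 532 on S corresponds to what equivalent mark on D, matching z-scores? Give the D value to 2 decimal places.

z = (532 − 353.7)/72.7 ≈ 2.4525.
D = 576.9 + z·74.2 = 576.9 + (532 − 353.7)·74.2/72.7 ≈ 758.88.

D = 758.88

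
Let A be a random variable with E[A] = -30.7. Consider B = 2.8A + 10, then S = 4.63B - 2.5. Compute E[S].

E[S] = -354.1948

E[B] = 2.8·(-30.7) + 10 = -75.96.
E[S] = 4.63·(-75.96) + (-2.5) = -354.1948.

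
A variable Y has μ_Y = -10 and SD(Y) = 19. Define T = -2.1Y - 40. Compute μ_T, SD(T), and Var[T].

T = -2.1Y - 40 is linear with a = -2.1, b = -40.
μ_T = a·μ_Y + b = (-2.1)·(-10) + (-40) = -19.
SD(T) = |a|·SD(Y) = |-2.1|·19 = 39.9.
Var[Y] = 19² = 361.
Var[T] = a²·Var[Y] = (-2.1)²·361 = 1592.01 (the additive constant -40 does not affect variance).

μ_T = -19, SD(T) = 39.9, Var[T] = 1592.01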